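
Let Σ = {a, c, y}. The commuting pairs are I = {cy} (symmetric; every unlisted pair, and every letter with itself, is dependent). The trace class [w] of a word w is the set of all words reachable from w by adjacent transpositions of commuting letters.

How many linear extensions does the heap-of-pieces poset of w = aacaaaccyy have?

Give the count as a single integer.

drop 0:a onto floor
drop 1:a onto {0:a}
drop 2:c onto {1:a}
drop 3:a onto {2:c}
drop 4:a onto {3:a}
drop 5:a onto {4:a}
drop 6:c onto {5:a}
drop 7:c onto {6:c}
drop 8:y onto {5:a}
drop 9:y onto {8:y}
ground layer = {0:a}
drop-orders for the pieces not yet dropped (sum over which currently-grounded one goes next):
  1 to go: {7} 1  {9} 1
  2 to go: {6,7} 1  {7,9} 2  {8,9} 1
  3 to go: {6,7,9} 3  {7,8,9} 3
  4 to go: {6,7,8,9} 6
  5 to go: {5,6,7,8,9} 6
  6 to go: {4,5,6,7,8,9} 6
  7 to go: {3,4,5,6,7,8,9} 6
  8 to go: {2,3,4,5,6,7,8,9} 6
  if 0:a drops first: 6 orders

6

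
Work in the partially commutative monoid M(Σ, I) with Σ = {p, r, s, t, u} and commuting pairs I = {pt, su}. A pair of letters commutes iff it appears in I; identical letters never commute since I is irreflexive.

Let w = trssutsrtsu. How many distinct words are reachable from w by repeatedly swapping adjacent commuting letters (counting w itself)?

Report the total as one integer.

6

#0=t has no predecessor
#1=r depends on [0:t]
#2=s depends on [1:r]
#3=s depends on [2:s]
#4=u depends on [1:r]
#5=t depends on [3:s, 4:u]
#6=s depends on [5:t]
#7=r depends on [6:s]
#8=t depends on [7:r]
#9=s depends on [8:t]
#10=u depends on [8:t]
sources: [0:t]
N(rest) = Σ N(rest − s) over sources s of rest; N(one piece) = 1:
  size 1 → [9]=1  [10]=1
  size 2 → [9,10]=2
  size 3 → [8,9,10]=2
  size 4 → [7,8,9,10]=2
  size 5 → [6,7,8,9,10]=2
  size 6 → [5,6,7,8,9,10]=2
  size 7 → [3,5,6,7,8,9,10]=2  [4,5,6,7,8,9,10]=2
  size 8 → [2,3,5,6,7,8,9,10]=2  [3,4,5,6,7,8,9,10]=4
  size 9 → [2,3,4,5,6,7,8,9,10]=6
  first=0(t) contributes 6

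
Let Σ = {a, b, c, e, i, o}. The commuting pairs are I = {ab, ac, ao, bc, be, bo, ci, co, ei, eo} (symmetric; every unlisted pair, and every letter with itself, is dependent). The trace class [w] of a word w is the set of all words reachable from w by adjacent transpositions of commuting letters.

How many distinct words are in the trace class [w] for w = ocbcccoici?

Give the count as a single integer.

756

#0=o has no predecessor
#1=c has no predecessor
#2=b has no predecessor
#3=c depends on [1:c]
#4=c depends on [3:c]
#5=c depends on [4:c]
#6=o depends on [0:o]
#7=i depends on [2:b, 6:o]
#8=c depends on [5:c]
#9=i depends on [7:i]
sources: [0:o, 1:c, 2:b]
N(rest) = Σ N(rest − s) over sources s of rest; N(one piece) = 1:
  size 1 → [8]=1  [9]=1
  size 2 → [5,8]=1  [7,9]=1  [8,9]=2
  size 3 → [2,7,9]=1  [4,5,8]=1  [5,8,9]=3  [6,7,9]=1  [7,8,9]=3
  size 4 → [0,6,7,9]=1  [2,6,7,9]=2  [2,7,8,9]=4  [3,4,5,8]=1  [4,5,8,9]=4  [5,7,8,9]=6  [6,7,8,9]=4
  size 5 → [0,2,6,7,9]=3  [0,6,7,8,9]=5  [1,3,4,5,8]=1  [2,5,7,8,9]=10  [2,6,7,8,9]=10  [3,4,5,8,9]=5  [4,5,7,8,9]=10  [5,6,7,8,9]=10
  size 6 → [0,2,6,7,8,9]=18  [0,5,6,7,8,9]=15  [1,3,4,5,8,9]=6  [2,4,5,7,8,9]=20  [2,5,6,7,8,9]=30  [3,4,5,7,8,9]=15  [4,5,6,7,8,9]=20
  size 7 → [0,2,5,6,7,8,9]=63  [0,4,5,6,7,8,9]=35  [1,3,4,5,7,8,9]=21  [2,3,4,5,7,8,9]=35  [2,4,5,6,7,8,9]=70  [3,4,5,6,7,8,9]=35
  size 8 → [0,2,4,5,6,7,8,9]=168  [0,3,4,5,6,7,8,9]=70  [1,2,3,4,5,7,8,9]=56  [1,3,4,5,6,7,8,9]=56  [2,3,4,5,6,7,8,9]=140
  first=0(o) contributes 252
  first=1(c) contributes 378
  first=2(b) contributes 126
|[w]| = 756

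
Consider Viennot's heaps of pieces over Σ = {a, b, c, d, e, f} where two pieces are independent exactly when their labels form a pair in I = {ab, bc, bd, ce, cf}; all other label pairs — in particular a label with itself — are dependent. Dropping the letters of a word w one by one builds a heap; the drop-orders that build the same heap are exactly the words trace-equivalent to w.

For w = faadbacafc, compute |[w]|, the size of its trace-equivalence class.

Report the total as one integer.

15

drop 0:f onto floor
drop 1:a onto {0:f}
drop 2:a onto {1:a}
drop 3:d onto {2:a}
drop 4:b onto {0:f}
drop 5:a onto {3:d}
drop 6:c onto {5:a}
drop 7:a onto {6:c}
drop 8:f onto {4:b, 7:a}
drop 9:c onto {7:a}
ground layer = {0:f}
drop-orders for the pieces not yet dropped (sum over which currently-grounded one goes next):
  1 to go: {8} 1  {9} 1
  2 to go: {4,8} 1  {8,9} 2
  3 to go: {4,8,9} 3  {7,8,9} 2
  4 to go: {4,7,8,9} 5  {6,7,8,9} 2
  5 to go: {4,6,7,8,9} 7  {5,6,7,8,9} 2
  6 to go: {3,5,6,7,8,9} 2  {4,5,6,7,8,9} 9
  7 to go: {2,3,5,6,7,8,9} 2  {3,4,5,6,7,8,9} 11
  8 to go: {1,2,3,5,6,7,8,9} 2  {2,3,4,5,6,7,8,9} 13
  if 0:f drops first: 15 orders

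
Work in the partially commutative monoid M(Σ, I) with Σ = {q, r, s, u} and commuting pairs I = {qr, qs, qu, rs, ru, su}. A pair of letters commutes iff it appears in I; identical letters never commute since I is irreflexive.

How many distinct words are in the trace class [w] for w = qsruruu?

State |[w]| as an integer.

piece 0:q — minimal
piece 1:s — minimal
piece 2:r — minimal
piece 3:u — minimal
piece 4:r rests on {2:r}
piece 5:u rests on {3:u}
piece 6:u rests on {5:u}
minimal pieces: {0:q, 1:s, 2:r, 3:u}
ways to finish when only these pieces remain (= sum over removing one remaining piece with nothing left below it):
  1 left: {0}→1  {1}→1  {4}→1  {6}→1
  2 left: {0,1}→2  {0,4}→2  {0,6}→2  {1,4}→2  {1,6}→2  {2,4}→1  {4,6}→2  {5,6}→1
  3 left: {0,1,4}→6  {0,1,6}→6  {0,2,4}→3  {0,4,6}→6  {0,5,6}→3  {1,2,4}→3  {1,4,6}→6  {1,5,6}→3  {2,4,6}→3  {3,5,6}→1  {4,5,6}→3
  4 left: {0,1,2,4}→12  {0,1,4,6}→24  {0,1,5,6}→12  {0,2,4,6}→12  {0,3,5,6}→4  {0,4,5,6}→12  {1,2,4,6}→12  {1,3,5,6}→4  {1,4,5,6}→12  {2,4,5,6}→6  {3,4,5,6}→4
  5 left: {0,1,2,4,6}→60  {0,1,3,5,6}→20  {0,1,4,5,6}→60  {0,2,4,5,6}→30  {0,3,4,5,6}→20  {1,2,4,5,6}→30  {1,3,4,5,6}→20  {2,3,4,5,6}→10
  placing 0:q first → 60 extensions
  placing 1:s first → 60 extensions
  placing 2:r first → 120 extensions
  placing 3:u first → 180 extensions
total linear extensions = 420

420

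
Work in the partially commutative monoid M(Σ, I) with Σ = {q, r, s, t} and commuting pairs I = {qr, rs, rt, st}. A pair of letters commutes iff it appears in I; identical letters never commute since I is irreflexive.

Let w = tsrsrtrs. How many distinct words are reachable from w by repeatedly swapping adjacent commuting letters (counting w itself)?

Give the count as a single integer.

560

#0=t has no predecessor
#1=s has no predecessor
#2=r has no predecessor
#3=s depends on [1:s]
#4=r depends on [2:r]
#5=t depends on [0:t]
#6=r depends on [4:r]
#7=s depends on [3:s]
sources: [0:t, 1:s, 2:r]
N(rest) = Σ N(rest − s) over sources s of rest; N(one piece) = 1:
  size 1 → [5]=1  [6]=1  [7]=1
  size 2 → [0,5]=1  [3,7]=1  [4,6]=1  [5,6]=2  [5,7]=2  [6,7]=2
  size 3 → [0,5,6]=3  [0,5,7]=3  [1,3,7]=1  [2,4,6]=1  [3,5,7]=3  [3,6,7]=3  [4,5,6]=3  [4,6,7]=3  [5,6,7]=6
  size 4 → [0,3,5,7]=6  [0,4,5,6]=6  [0,5,6,7]=12  [1,3,5,7]=4  [1,3,6,7]=4  [2,4,5,6]=4  [2,4,6,7]=4  [3,4,6,7]=6  [3,5,6,7]=12  [4,5,6,7]=12
  size 5 → [0,1,3,5,7]=10  [0,2,4,5,6]=10  [0,3,5,6,7]=30  [0,4,5,6,7]=30  [1,3,4,6,7]=10  [1,3,5,6,7]=20  [2,3,4,6,7]=10  [2,4,5,6,7]=20  [3,4,5,6,7]=30
  size 6 → [0,1,3,5,6,7]=60  [0,2,4,5,6,7]=60  [0,3,4,5,6,7]=90  [1,2,3,4,6,7]=20  [1,3,4,5,6,7]=60  [2,3,4,5,6,7]=60
  first=0(t) contributes 140
  first=1(s) contributes 210
  first=2(r) contributes 210
|[w]| = 560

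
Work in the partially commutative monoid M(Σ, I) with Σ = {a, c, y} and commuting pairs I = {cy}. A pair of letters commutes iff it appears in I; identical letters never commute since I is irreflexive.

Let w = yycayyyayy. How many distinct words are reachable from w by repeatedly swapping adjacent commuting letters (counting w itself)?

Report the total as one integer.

piece 0:y — minimal
piece 1:y rests on {0:y}
piece 2:c — minimal
piece 3:a rests on {1:y, 2:c}
piece 4:y rests on {3:a}
piece 5:y rests on {4:y}
piece 6:y rests on {5:y}
piece 7:a rests on {6:y}
piece 8:y rests on {7:a}
piece 9:y rests on {8:y}
minimal pieces: {0:y, 2:c}
ways to finish when only these pieces remain (= sum over removing one remaining piece with nothing left below it):
  1 left: {9}→1
  2 left: {8,9}→1
  3 left: {7,8,9}→1
  4 left: {6,7,8,9}→1
  5 left: {5,6,7,8,9}→1
  6 left: {4,5,6,7,8,9}→1
  7 left: {3,4,5,6,7,8,9}→1
  8 left: {1,3,4,5,6,7,8,9}→1  {2,3,4,5,6,7,8,9}→1
  placing 0:y first → 2 extensions
  placing 2:c first → 1 extensions
total linear extensions = 3

3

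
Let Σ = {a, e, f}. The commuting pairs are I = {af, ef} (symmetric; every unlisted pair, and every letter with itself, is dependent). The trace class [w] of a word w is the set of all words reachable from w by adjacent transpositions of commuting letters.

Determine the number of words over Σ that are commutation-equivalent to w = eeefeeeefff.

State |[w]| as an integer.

drop 0:e onto floor
drop 1:e onto {0:e}
drop 2:e onto {1:e}
drop 3:f onto floor
drop 4:e onto {2:e}
drop 5:e onto {4:e}
drop 6:e onto {5:e}
drop 7:e onto {6:e}
drop 8:f onto {3:f}
drop 9:f onto {8:f}
drop 10:f onto {9:f}
ground layer = {0:e, 3:f}
drop-orders for the pieces not yet dropped (sum over which currently-grounded one goes next):
  1 to go: {7} 1  {10} 1
  2 to go: {6,7} 1  {7,10} 2  {9,10} 1
  3 to go: {5,6,7} 1  {6,7,10} 3  {7,9,10} 3  {8,9,10} 1
  4 to go: {3,8,9,10} 1  {4,5,6,7} 1  {5,6,7,10} 4  {6,7,9,10} 6  {7,8,9,10} 4
  5 to go: {2,4,5,6,7} 1  {3,7,8,9,10} 5  {4,5,6,7,10} 5  {5,6,7,9,10} 10  {6,7,8,9,10} 10
  6 to go: {1,2,4,5,6,7} 1  {2,4,5,6,7,10} 6  {3,6,7,8,9,10} 15  {4,5,6,7,9,10} 15  {5,6,7,8,9,10} 20
  7 to go: {0,1,2,4,5,6,7} 1  {1,2,4,5,6,7,10} 7  {2,4,5,6,7,9,10} 21  {3,5,6,7,8,9,10} 35  {4,5,6,7,8,9,10} 35
  8 to go: {0,1,2,4,5,6,7,10} 8  {1,2,4,5,6,7,9,10} 28  {2,4,5,6,7,8,9,10} 56  {3,4,5,6,7,8,9,10} 70
  9 to go: {0,1,2,4,5,6,7,9,10} 36  {1,2,4,5,6,7,8,9,10} 84  {2,3,4,5,6,7,8,9,10} 126
  if 0:e drops first: 210 orders
  if 3:f drops first: 120 orders
heap linearizations: 330

330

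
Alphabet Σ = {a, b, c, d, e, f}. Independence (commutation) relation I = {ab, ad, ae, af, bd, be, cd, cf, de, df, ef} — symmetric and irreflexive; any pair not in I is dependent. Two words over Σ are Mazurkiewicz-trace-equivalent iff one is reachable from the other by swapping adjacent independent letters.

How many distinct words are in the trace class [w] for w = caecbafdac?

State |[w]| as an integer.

drop 0:c onto floor
drop 1:a onto {0:c}
drop 2:e onto {0:c}
drop 3:c onto {1:a, 2:e}
drop 4:b onto {3:c}
drop 5:a onto {3:c}
drop 6:f onto {4:b}
drop 7:d onto floor
drop 8:a onto {5:a}
drop 9:c onto {4:b, 8:a}
ground layer = {0:c, 7:d}
drop-orders for the pieces not yet dropped (sum over which currently-grounded one goes next):
  1 to go: {6} 1  {7} 1  {9} 1
  2 to go: {6,7} 2  {6,9} 2  {7,9} 2  {8,9} 1
  3 to go: {4,6,9} 2  {5,8,9} 1  {6,7,9} 6  {6,8,9} 3  {7,8,9} 3
  4 to go: {4,6,7,9} 8  {4,6,8,9} 5  {5,6,8,9} 4  {5,7,8,9} 4  {6,7,8,9} 12
  5 to go: {4,5,6,8,9} 9  {4,6,7,8,9} 25  {5,6,7,8,9} 20
  6 to go: {3,4,5,6,8,9} 9  {4,5,6,7,8,9} 54
  7 to go: {1,3,4,5,6,8,9} 9  {2,3,4,5,6,8,9} 9  {3,4,5,6,7,8,9} 63
  8 to go: {1,2,3,4,5,6,8,9} 18  {1,3,4,5,6,7,8,9} 72  {2,3,4,5,6,7,8,9} 72
  if 0:c drops first: 162 orders
  if 7:d drops first: 18 orders
heap linearizations: 180

180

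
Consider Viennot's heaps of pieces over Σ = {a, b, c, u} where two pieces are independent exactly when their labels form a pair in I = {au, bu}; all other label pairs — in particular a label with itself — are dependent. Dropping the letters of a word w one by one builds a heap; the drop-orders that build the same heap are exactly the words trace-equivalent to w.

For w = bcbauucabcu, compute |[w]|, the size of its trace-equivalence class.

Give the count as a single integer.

0(b) covers ∅
1(c) covers 0:b
2(b) covers 1:c
3(a) covers 2:b
4(u) covers 1:c
5(u) covers 4:u
6(c) covers 3:a, 5:u
7(a) covers 6:c
8(b) covers 7:a
9(c) covers 8:b
10(u) covers 9:c
floor of heap: 0:b
completions by unplaced set U, small U first (add the entries for U minus each lowest piece of U):
  |U|=1: {10}:1
  |U|=2: {9,10}:1
  |U|=3: {8,9,10}:1
  |U|=4: {7,8,9,10}:1
  |U|=5: {6,7,8,9,10}:1
  |U|=6: {3,6,7,8,9,10}:1  {5,6,7,8,9,10}:1
  |U|=7: {2,3,6,7,8,9,10}:1  {3,5,6,7,8,9,10}:2  {4,5,6,7,8,9,10}:1
  |U|=8: {2,3,5,6,7,8,9,10}:3  {3,4,5,6,7,8,9,10}:3
  |U|=9: {2,3,4,5,6,7,8,9,10}:6
  start at 0(b): 6

6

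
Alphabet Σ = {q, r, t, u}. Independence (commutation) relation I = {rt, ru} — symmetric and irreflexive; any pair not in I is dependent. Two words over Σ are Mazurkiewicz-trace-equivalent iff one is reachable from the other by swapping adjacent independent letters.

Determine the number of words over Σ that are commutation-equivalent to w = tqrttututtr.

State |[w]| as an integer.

36

drop 0:t onto floor
drop 1:q onto {0:t}
drop 2:r onto {1:q}
drop 3:t onto {1:q}
drop 4:t onto {3:t}
drop 5:u onto {4:t}
drop 6:t onto {5:u}
drop 7:u onto {6:t}
drop 8:t onto {7:u}
drop 9:t onto {8:t}
drop 10:r onto {2:r}
ground layer = {0:t}
drop-orders for the pieces not yet dropped (sum over which currently-grounded one goes next):
  1 to go: {9} 1  {10} 1
  2 to go: {2,10} 1  {8,9} 1  {9,10} 2
  3 to go: {2,9,10} 3  {7,8,9} 1  {8,9,10} 3
  4 to go: {2,8,9,10} 6  {6,7,8,9} 1  {7,8,9,10} 4
  5 to go: {2,7,8,9,10} 10  {5,6,7,8,9} 1  {6,7,8,9,10} 5
  6 to go: {2,6,7,8,9,10} 15  {4,5,6,7,8,9} 1  {5,6,7,8,9,10} 6
  7 to go: {2,5,6,7,8,9,10} 21  {3,4,5,6,7,8,9} 1  {4,5,6,7,8,9,10} 7
  8 to go: {2,4,5,6,7,8,9,10} 28  {3,4,5,6,7,8,9,10} 8
  9 to go: {2,3,4,5,6,7,8,9,10} 36
  if 0:t drops first: 36 orders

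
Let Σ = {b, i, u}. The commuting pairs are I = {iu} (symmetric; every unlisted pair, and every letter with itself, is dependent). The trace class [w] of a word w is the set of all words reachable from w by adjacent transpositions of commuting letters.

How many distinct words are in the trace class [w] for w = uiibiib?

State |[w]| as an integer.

0(u) covers ∅
1(i) covers ∅
2(i) covers 1:i
3(b) covers 0:u, 2:i
4(i) covers 3:b
5(i) covers 4:i
6(b) covers 5:i
floor of heap: 0:u, 1:i
completions by unplaced set U, small U first (add the entries for U minus each lowest piece of U):
  |U|=1: {6}:1
  |U|=2: {5,6}:1
  |U|=3: {4,5,6}:1
  |U|=4: {3,4,5,6}:1
  |U|=5: {0,3,4,5,6}:1  {2,3,4,5,6}:1
  start at 0(u): 1
  start at 1(i): 2
sum over floor = 3

3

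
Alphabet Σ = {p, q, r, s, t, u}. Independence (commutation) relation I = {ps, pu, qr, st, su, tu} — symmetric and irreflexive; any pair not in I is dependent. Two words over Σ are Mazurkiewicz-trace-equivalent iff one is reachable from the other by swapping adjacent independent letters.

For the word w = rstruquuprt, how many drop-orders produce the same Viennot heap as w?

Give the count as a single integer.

piece 0:r — minimal
piece 1:s rests on {0:r}
piece 2:t rests on {0:r}
piece 3:r rests on {1:s, 2:t}
piece 4:u rests on {3:r}
piece 5:q rests on {4:u}
piece 6:u rests on {5:q}
piece 7:u rests on {6:u}
piece 8:p rests on {5:q}
piece 9:r rests on {7:u, 8:p}
piece 10:t rests on {9:r}
minimal pieces: {0:r}
ways to finish when only these pieces remain (= sum over removing one remaining piece with nothing left below it):
  1 left: {10}→1
  2 left: {9,10}→1
  3 left: {7,9,10}→1  {8,9,10}→1
  4 left: {6,7,9,10}→1  {7,8,9,10}→2
  5 left: {6,7,8,9,10}→3
  6 left: {5,6,7,8,9,10}→3
  7 left: {4,5,6,7,8,9,10}→3
  8 left: {3,4,5,6,7,8,9,10}→3
  9 left: {1,3,4,5,6,7,8,9,10}→3  {2,3,4,5,6,7,8,9,10}→3
  placing 0:r first → 6 extensions

6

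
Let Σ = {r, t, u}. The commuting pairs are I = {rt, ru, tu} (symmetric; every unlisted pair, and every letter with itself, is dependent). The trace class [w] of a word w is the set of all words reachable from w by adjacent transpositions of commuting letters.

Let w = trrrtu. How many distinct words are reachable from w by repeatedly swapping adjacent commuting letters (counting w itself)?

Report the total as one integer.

drop 0:t onto floor
drop 1:r onto floor
drop 2:r onto {1:r}
drop 3:r onto {2:r}
drop 4:t onto {0:t}
drop 5:u onto floor
ground layer = {0:t, 1:r, 5:u}
drop-orders for the pieces not yet dropped (sum over which currently-grounded one goes next):
  1 to go: {3} 1  {4} 1  {5} 1
  2 to go: {0,4} 1  {2,3} 1  {3,4} 2  {3,5} 2  {4,5} 2
  3 to go: {0,3,4} 3  {0,4,5} 3  {1,2,3} 1  {2,3,4} 3  {2,3,5} 3  {3,4,5} 6
  4 to go: {0,2,3,4} 6  {0,3,4,5} 12  {1,2,3,4} 4  {1,2,3,5} 4  {2,3,4,5} 12
  if 0:t drops first: 20 orders
  if 1:r drops first: 30 orders
  if 5:u drops first: 10 orders
heap linearizations: 60

60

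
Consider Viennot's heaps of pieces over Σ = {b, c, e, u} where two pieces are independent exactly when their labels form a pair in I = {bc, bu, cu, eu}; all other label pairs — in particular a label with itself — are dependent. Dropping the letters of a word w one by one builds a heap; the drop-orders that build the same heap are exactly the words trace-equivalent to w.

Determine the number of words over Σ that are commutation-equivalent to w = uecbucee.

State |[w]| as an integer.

84

piece 0:u — minimal
piece 1:e — minimal
piece 2:c rests on {1:e}
piece 3:b rests on {1:e}
piece 4:u rests on {0:u}
piece 5:c rests on {2:c}
piece 6:e rests on {3:b, 5:c}
piece 7:e rests on {6:e}
minimal pieces: {0:u, 1:e}
ways to finish when only these pieces remain (= sum over removing one remaining piece with nothing left below it):
  1 left: {4}→1  {7}→1
  2 left: {0,4}→1  {4,7}→2  {6,7}→1
  3 left: {0,4,7}→3  {3,6,7}→1  {4,6,7}→3  {5,6,7}→1
  4 left: {0,4,6,7}→6  {2,5,6,7}→1  {3,4,6,7}→4  {3,5,6,7}→2  {4,5,6,7}→4
  5 left: {0,3,4,6,7}→10  {0,4,5,6,7}→10  {2,3,5,6,7}→3  {2,4,5,6,7}→5  {3,4,5,6,7}→10
  6 left: {0,2,4,5,6,7}→15  {0,3,4,5,6,7}→30  {1,2,3,5,6,7}→3  {2,3,4,5,6,7}→18
  placing 0:u first → 21 extensions
  placing 1:e first → 63 extensions
total linear extensions = 84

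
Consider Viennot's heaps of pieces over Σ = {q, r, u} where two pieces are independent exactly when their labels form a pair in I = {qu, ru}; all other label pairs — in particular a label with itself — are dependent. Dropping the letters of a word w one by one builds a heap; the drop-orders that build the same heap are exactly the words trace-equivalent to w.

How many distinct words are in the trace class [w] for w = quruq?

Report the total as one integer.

10

#0=q has no predecessor
#1=u has no predecessor
#2=r depends on [0:q]
#3=u depends on [1:u]
#4=q depends on [2:r]
sources: [0:q, 1:u]
N(rest) = Σ N(rest − s) over sources s of rest; N(one piece) = 1:
  size 1 → [3]=1  [4]=1
  size 2 → [1,3]=1  [2,4]=1  [3,4]=2
  size 3 → [0,2,4]=1  [1,3,4]=3  [2,3,4]=3
  first=0(q) contributes 6
  first=1(u) contributes 4
|[w]| = 10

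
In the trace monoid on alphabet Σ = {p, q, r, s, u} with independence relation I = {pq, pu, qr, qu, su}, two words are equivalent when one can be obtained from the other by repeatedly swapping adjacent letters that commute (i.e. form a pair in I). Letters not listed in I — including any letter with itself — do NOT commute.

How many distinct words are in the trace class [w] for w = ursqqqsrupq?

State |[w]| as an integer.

#0=u has no predecessor
#1=r depends on [0:u]
#2=s depends on [1:r]
#3=q depends on [2:s]
#4=q depends on [3:q]
#5=q depends on [4:q]
#6=s depends on [5:q]
#7=r depends on [6:s]
#8=u depends on [7:r]
#9=p depends on [7:r]
#10=q depends on [6:s]
sources: [0:u]
N(rest) = Σ N(rest − s) over sources s of rest; N(one piece) = 1:
  size 1 → [8]=1  [9]=1  [10]=1
  size 2 → [8,9]=2  [8,10]=2  [9,10]=2
  size 3 → [7,8,9]=2  [8,9,10]=6
  size 4 → [7,8,9,10]=8
  size 5 → [6,7,8,9,10]=8
  size 6 → [5,6,7,8,9,10]=8
  size 7 → [4,5,6,7,8,9,10]=8
  size 8 → [3,4,5,6,7,8,9,10]=8
  size 9 → [2,3,4,5,6,7,8,9,10]=8
  first=0(u) contributes 8

8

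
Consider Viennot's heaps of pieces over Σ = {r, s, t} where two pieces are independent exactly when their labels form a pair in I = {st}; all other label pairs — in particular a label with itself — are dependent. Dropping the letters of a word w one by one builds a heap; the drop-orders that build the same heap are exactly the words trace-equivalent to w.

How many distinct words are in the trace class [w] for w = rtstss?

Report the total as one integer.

10

0(r) covers ∅
1(t) covers 0:r
2(s) covers 0:r
3(t) covers 1:t
4(s) covers 2:s
5(s) covers 4:s
floor of heap: 0:r
completions by unplaced set U, small U first (add the entries for U minus each lowest piece of U):
  |U|=1: {3}:1  {5}:1
  |U|=2: {1,3}:1  {3,5}:2  {4,5}:1
  |U|=3: {1,3,5}:3  {2,4,5}:1  {3,4,5}:3
  |U|=4: {1,3,4,5}:6  {2,3,4,5}:4
  start at 0(r): 10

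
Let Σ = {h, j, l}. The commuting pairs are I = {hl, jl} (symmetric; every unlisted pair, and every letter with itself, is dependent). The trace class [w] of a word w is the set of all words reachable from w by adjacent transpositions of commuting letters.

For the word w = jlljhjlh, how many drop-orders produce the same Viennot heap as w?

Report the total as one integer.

#0=j has no predecessor
#1=l has no predecessor
#2=l depends on [1:l]
#3=j depends on [0:j]
#4=h depends on [3:j]
#5=j depends on [4:h]
#6=l depends on [2:l]
#7=h depends on [5:j]
sources: [0:j, 1:l]
N(rest) = Σ N(rest − s) over sources s of rest; N(one piece) = 1:
  size 1 → [6]=1  [7]=1
  size 2 → [2,6]=1  [5,7]=1  [6,7]=2
  size 3 → [1,2,6]=1  [2,6,7]=3  [4,5,7]=1  [5,6,7]=3
  size 4 → [1,2,6,7]=4  [2,5,6,7]=6  [3,4,5,7]=1  [4,5,6,7]=4
  size 5 → [0,3,4,5,7]=1  [1,2,5,6,7]=10  [2,4,5,6,7]=10  [3,4,5,6,7]=5
  size 6 → [0,3,4,5,6,7]=6  [1,2,4,5,6,7]=20  [2,3,4,5,6,7]=15
  first=0(j) contributes 35
  first=1(l) contributes 21
|[w]| = 56

56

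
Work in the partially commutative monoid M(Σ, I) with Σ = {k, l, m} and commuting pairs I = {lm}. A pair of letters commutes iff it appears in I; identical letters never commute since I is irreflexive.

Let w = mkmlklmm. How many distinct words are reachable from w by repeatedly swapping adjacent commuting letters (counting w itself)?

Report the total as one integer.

6

0(m) covers ∅
1(k) covers 0:m
2(m) covers 1:k
3(l) covers 1:k
4(k) covers 2:m, 3:l
5(l) covers 4:k
6(m) covers 4:k
7(m) covers 6:m
floor of heap: 0:m
completions by unplaced set U, small U first (add the entries for U minus each lowest piece of U):
  |U|=1: {5}:1  {7}:1
  |U|=2: {5,7}:2  {6,7}:1
  |U|=3: {5,6,7}:3
  |U|=4: {4,5,6,7}:3
  |U|=5: {2,4,5,6,7}:3  {3,4,5,6,7}:3
  |U|=6: {2,3,4,5,6,7}:6
  start at 0(m): 6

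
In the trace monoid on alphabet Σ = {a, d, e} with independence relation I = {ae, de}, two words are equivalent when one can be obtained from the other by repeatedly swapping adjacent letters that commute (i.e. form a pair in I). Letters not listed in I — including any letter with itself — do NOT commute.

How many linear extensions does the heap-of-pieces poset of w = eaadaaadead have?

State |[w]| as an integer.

55

piece 0:e — minimal
piece 1:a — minimal
piece 2:a rests on {1:a}
piece 3:d rests on {2:a}
piece 4:a rests on {3:d}
piece 5:a rests on {4:a}
piece 6:a rests on {5:a}
piece 7:d rests on {6:a}
piece 8:e rests on {0:e}
piece 9:a rests on {7:d}
piece 10:d rests on {9:a}
minimal pieces: {0:e, 1:a}
ways to finish when only these pieces remain (= sum over removing one remaining piece with nothing left below it):
  1 left: {8}→1  {10}→1
  2 left: {0,8}→1  {8,10}→2  {9,10}→1
  3 left: {0,8,10}→3  {7,9,10}→1  {8,9,10}→3
  4 left: {0,8,9,10}→6  {6,7,9,10}→1  {7,8,9,10}→4
  5 left: {0,7,8,9,10}→10  {5,6,7,9,10}→1  {6,7,8,9,10}→5
  6 left: {0,6,7,8,9,10}→15  {4,5,6,7,9,10}→1  {5,6,7,8,9,10}→6
  7 left: {0,5,6,7,8,9,10}→21  {3,4,5,6,7,9,10}→1  {4,5,6,7,8,9,10}→7
  8 left: {0,4,5,6,7,8,9,10}→28  {2,3,4,5,6,7,9,10}→1  {3,4,5,6,7,8,9,10}→8
  9 left: {0,3,4,5,6,7,8,9,10}→36  {1,2,3,4,5,6,7,9,10}→1  {2,3,4,5,6,7,8,9,10}→9
  placing 0:e first → 10 extensions
  placing 1:a first → 45 extensions
total linear extensions = 55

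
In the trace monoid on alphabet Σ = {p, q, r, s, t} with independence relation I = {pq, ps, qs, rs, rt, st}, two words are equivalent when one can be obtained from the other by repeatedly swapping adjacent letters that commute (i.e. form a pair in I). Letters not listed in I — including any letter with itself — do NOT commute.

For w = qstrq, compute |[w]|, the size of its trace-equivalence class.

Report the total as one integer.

piece 0:q — minimal
piece 1:s — minimal
piece 2:t rests on {0:q}
piece 3:r rests on {0:q}
piece 4:q rests on {2:t, 3:r}
minimal pieces: {0:q, 1:s}
ways to finish when only these pieces remain (= sum over removing one remaining piece with nothing left below it):
  1 left: {1}→1  {4}→1
  2 left: {1,4}→2  {2,4}→1  {3,4}→1
  3 left: {1,2,4}→3  {1,3,4}→3  {2,3,4}→2
  placing 0:q first → 8 extensions
  placing 1:s first → 2 extensions
total linear extensions = 10

10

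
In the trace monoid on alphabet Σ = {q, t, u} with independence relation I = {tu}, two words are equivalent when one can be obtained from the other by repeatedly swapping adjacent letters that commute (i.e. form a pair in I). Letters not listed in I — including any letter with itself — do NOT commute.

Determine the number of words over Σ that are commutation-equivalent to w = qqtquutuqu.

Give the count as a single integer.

4

piece 0:q — minimal
piece 1:q rests on {0:q}
piece 2:t rests on {1:q}
piece 3:q rests on {2:t}
piece 4:u rests on {3:q}
piece 5:u rests on {4:u}
piece 6:t rests on {3:q}
piece 7:u rests on {5:u}
piece 8:q rests on {6:t, 7:u}
piece 9:u rests on {8:q}
minimal pieces: {0:q}
ways to finish when only these pieces remain (= sum over removing one remaining piece with nothing left below it):
  1 left: {9}→1
  2 left: {8,9}→1
  3 left: {6,8,9}→1  {7,8,9}→1
  4 left: {5,7,8,9}→1  {6,7,8,9}→2
  5 left: {4,5,7,8,9}→1  {5,6,7,8,9}→3
  6 left: {4,5,6,7,8,9}→4
  7 left: {3,4,5,6,7,8,9}→4
  8 left: {2,3,4,5,6,7,8,9}→4
  placing 0:q first → 4 extensions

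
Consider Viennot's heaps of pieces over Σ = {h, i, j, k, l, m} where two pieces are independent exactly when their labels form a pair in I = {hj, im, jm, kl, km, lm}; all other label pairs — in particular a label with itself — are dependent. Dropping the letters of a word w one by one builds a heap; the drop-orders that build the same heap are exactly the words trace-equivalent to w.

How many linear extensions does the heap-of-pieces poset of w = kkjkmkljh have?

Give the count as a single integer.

45

0(k) covers ∅
1(k) covers 0:k
2(j) covers 1:k
3(k) covers 2:j
4(m) covers ∅
5(k) covers 3:k
6(l) covers 2:j
7(j) covers 5:k, 6:l
8(h) covers 4:m, 5:k, 6:l
floor of heap: 0:k, 4:m
completions by unplaced set U, small U first (add the entries for U minus each lowest piece of U):
  |U|=1: {7}:1  {8}:1
  |U|=2: {4,8}:1  {7,8}:2
  |U|=3: {4,7,8}:3  {5,7,8}:2  {6,7,8}:2
  |U|=4: {3,5,7,8}:2  {4,5,7,8}:5  {4,6,7,8}:5  {5,6,7,8}:4
  |U|=5: {3,4,5,7,8}:7  {3,5,6,7,8}:6  {4,5,6,7,8}:14
  |U|=6: {2,3,5,6,7,8}:6  {3,4,5,6,7,8}:27
  |U|=7: {1,2,3,5,6,7,8}:6  {2,3,4,5,6,7,8}:33
  start at 0(k): 39
  start at 4(m): 6
sum over floor = 45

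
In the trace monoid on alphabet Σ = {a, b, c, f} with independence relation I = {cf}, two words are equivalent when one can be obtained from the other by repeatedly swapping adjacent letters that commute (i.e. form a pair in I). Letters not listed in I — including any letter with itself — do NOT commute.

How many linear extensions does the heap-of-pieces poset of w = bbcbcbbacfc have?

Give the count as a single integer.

drop 0:b onto floor
drop 1:b onto {0:b}
drop 2:c onto {1:b}
drop 3:b onto {2:c}
drop 4:c onto {3:b}
drop 5:b onto {4:c}
drop 6:b onto {5:b}
drop 7:a onto {6:b}
drop 8:c onto {7:a}
drop 9:f onto {7:a}
drop 10:c onto {8:c}
ground layer = {0:b}
drop-orders for the pieces not yet dropped (sum over which currently-grounded one goes next):
  1 to go: {9} 1  {10} 1
  2 to go: {8,10} 1  {9,10} 2
  3 to go: {8,9,10} 3
  4 to go: {7,8,9,10} 3
  5 to go: {6,7,8,9,10} 3
  6 to go: {5,6,7,8,9,10} 3
  7 to go: {4,5,6,7,8,9,10} 3
  8 to go: {3,4,5,6,7,8,9,10} 3
  9 to go: {2,3,4,5,6,7,8,9,10} 3
  if 0:b drops first: 3 orders

3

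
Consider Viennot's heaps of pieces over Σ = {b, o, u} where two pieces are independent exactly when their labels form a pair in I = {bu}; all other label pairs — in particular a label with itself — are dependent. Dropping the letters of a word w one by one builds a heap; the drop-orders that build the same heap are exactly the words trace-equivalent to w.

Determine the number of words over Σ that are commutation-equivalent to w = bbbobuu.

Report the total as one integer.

3

#0=b has no predecessor
#1=b depends on [0:b]
#2=b depends on [1:b]
#3=o depends on [2:b]
#4=b depends on [3:o]
#5=u depends on [3:o]
#6=u depends on [5:u]
sources: [0:b]
N(rest) = Σ N(rest − s) over sources s of rest; N(one piece) = 1:
  size 1 → [4]=1  [6]=1
  size 2 → [4,6]=2  [5,6]=1
  size 3 → [4,5,6]=3
  size 4 → [3,4,5,6]=3
  size 5 → [2,3,4,5,6]=3
  first=0(b) contributes 3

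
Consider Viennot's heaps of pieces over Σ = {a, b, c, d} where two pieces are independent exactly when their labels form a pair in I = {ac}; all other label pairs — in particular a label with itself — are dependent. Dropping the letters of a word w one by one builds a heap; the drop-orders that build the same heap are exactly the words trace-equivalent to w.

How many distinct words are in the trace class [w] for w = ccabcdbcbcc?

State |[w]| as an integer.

0(c) covers ∅
1(c) covers 0:c
2(a) covers ∅
3(b) covers 1:c, 2:a
4(c) covers 3:b
5(d) covers 4:c
6(b) covers 5:d
7(c) covers 6:b
8(b) covers 7:c
9(c) covers 8:b
10(c) covers 9:c
floor of heap: 0:c, 2:a
completions by unplaced set U, small U first (add the entries for U minus each lowest piece of U):
  |U|=1: {10}:1
  |U|=2: {9,10}:1
  |U|=3: {8,9,10}:1
  |U|=4: {7,8,9,10}:1
  |U|=5: {6,7,8,9,10}:1
  |U|=6: {5,6,7,8,9,10}:1
  |U|=7: {4,5,6,7,8,9,10}:1
  |U|=8: {3,4,5,6,7,8,9,10}:1
  |U|=9: {1,3,4,5,6,7,8,9,10}:1  {2,3,4,5,6,7,8,9,10}:1
  start at 0(c): 2
  start at 2(a): 1
sum over floor = 3

3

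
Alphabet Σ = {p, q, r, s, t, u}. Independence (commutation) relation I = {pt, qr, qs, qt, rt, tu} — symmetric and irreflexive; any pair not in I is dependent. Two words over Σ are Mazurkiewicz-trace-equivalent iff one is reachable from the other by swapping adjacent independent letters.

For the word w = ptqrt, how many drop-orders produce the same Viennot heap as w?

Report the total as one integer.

20

0(p) covers ∅
1(t) covers ∅
2(q) covers 0:p
3(r) covers 0:p
4(t) covers 1:t
floor of heap: 0:p, 1:t
completions by unplaced set U, small U first (add the entries for U minus each lowest piece of U):
  |U|=1: {2}:1  {3}:1  {4}:1
  |U|=2: {1,4}:1  {2,3}:2  {2,4}:2  {3,4}:2
  |U|=3: {0,2,3}:2  {1,2,4}:3  {1,3,4}:3  {2,3,4}:6
  start at 0(p): 12
  start at 1(t): 8
sum over floor = 20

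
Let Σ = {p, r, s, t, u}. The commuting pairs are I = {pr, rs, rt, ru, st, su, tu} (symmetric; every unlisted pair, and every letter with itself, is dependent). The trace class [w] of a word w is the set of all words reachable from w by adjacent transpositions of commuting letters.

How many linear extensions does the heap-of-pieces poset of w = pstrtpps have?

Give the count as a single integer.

piece 0:p — minimal
piece 1:s rests on {0:p}
piece 2:t rests on {0:p}
piece 3:r — minimal
piece 4:t rests on {2:t}
piece 5:p rests on {1:s, 4:t}
piece 6:p rests on {5:p}
piece 7:s rests on {6:p}
minimal pieces: {0:p, 3:r}
ways to finish when only these pieces remain (= sum over removing one remaining piece with nothing left below it):
  1 left: {3}→1  {7}→1
  2 left: {3,7}→2  {6,7}→1
  3 left: {3,6,7}→3  {5,6,7}→1
  4 left: {1,5,6,7}→1  {3,5,6,7}→4  {4,5,6,7}→1
  5 left: {1,3,5,6,7}→5  {1,4,5,6,7}→2  {2,4,5,6,7}→1  {3,4,5,6,7}→5
  6 left: {1,2,4,5,6,7}→3  {1,3,4,5,6,7}→12  {2,3,4,5,6,7}→6
  placing 0:p first → 21 extensions
  placing 3:r first → 3 extensions
total linear extensions = 24

24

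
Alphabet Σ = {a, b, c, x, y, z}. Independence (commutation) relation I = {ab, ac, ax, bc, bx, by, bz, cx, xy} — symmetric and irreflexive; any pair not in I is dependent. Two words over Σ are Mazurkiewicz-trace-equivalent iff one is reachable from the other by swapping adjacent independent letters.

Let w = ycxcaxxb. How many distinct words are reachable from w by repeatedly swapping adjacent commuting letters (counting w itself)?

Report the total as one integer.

#0=y has no predecessor
#1=c depends on [0:y]
#2=x has no predecessor
#3=c depends on [1:c]
#4=a depends on [0:y]
#5=x depends on [2:x]
#6=x depends on [5:x]
#7=b has no predecessor
sources: [0:y, 2:x, 7:b]
N(rest) = Σ N(rest − s) over sources s of rest; N(one piece) = 1:
  size 1 → [3]=1  [4]=1  [6]=1  [7]=1
  size 2 → [1,3]=1  [3,4]=2  [3,6]=2  [3,7]=2  [4,6]=2  [4,7]=2  [5,6]=1  [6,7]=2
  size 3 → [1,3,4]=3  [1,3,6]=3  [1,3,7]=3  [2,5,6]=1  [3,4,6]=6  [3,4,7]=6  [3,5,6]=3  [3,6,7]=6  [4,5,6]=3  [4,6,7]=6  [5,6,7]=3
  size 4 → [0,1,3,4]=3  [1,3,4,6]=12  [1,3,4,7]=12  [1,3,5,6]=6  [1,3,6,7]=12  [2,3,5,6]=4  [2,4,5,6]=4  [2,5,6,7]=4  [3,4,5,6]=12  [3,4,6,7]=24  [3,5,6,7]=12  [4,5,6,7]=12
  size 5 → [0,1,3,4,6]=15  [0,1,3,4,7]=15  [1,2,3,5,6]=10  [1,3,4,5,6]=30  [1,3,4,6,7]=60  [1,3,5,6,7]=30  [2,3,4,5,6]=20  [2,3,5,6,7]=20  [2,4,5,6,7]=20  [3,4,5,6,7]=60
  size 6 → [0,1,3,4,5,6]=45  [0,1,3,4,6,7]=90  [1,2,3,4,5,6]=60  [1,2,3,5,6,7]=60  [1,3,4,5,6,7]=180  [2,3,4,5,6,7]=120
  first=0(y) contributes 420
  first=2(x) contributes 315
  first=7(b) contributes 105
|[w]| = 840

840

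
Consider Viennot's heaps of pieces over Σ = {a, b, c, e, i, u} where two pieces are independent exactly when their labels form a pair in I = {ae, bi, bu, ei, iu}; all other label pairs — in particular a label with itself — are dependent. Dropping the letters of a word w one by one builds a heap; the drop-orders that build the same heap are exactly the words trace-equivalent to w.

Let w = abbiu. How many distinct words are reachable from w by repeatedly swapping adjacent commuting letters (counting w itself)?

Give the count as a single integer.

drop 0:a onto floor
drop 1:b onto {0:a}
drop 2:b onto {1:b}
drop 3:i onto {0:a}
drop 4:u onto {0:a}
ground layer = {0:a}
drop-orders for the pieces not yet dropped (sum over which currently-grounded one goes next):
  1 to go: {2} 1  {3} 1  {4} 1
  2 to go: {1,2} 1  {2,3} 2  {2,4} 2  {3,4} 2
  3 to go: {1,2,3} 3  {1,2,4} 3  {2,3,4} 6
  if 0:a drops first: 12 orders

12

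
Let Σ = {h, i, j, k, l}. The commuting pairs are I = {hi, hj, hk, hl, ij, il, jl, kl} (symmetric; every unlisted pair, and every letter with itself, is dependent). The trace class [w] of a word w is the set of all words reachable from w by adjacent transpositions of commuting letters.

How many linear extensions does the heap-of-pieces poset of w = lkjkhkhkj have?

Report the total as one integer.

252

drop 0:l onto floor
drop 1:k onto floor
drop 2:j onto {1:k}
drop 3:k onto {2:j}
drop 4:h onto floor
drop 5:k onto {3:k}
drop 6:h onto {4:h}
drop 7:k onto {5:k}
drop 8:j onto {7:k}
ground layer = {0:l, 1:k, 4:h}
drop-orders for the pieces not yet dropped (sum over which currently-grounded one goes next):
  1 to go: {0} 1  {6} 1  {8} 1
  2 to go: {0,6} 2  {0,8} 2  {4,6} 1  {6,8} 2  {7,8} 1
  3 to go: {0,4,6} 3  {0,6,8} 6  {0,7,8} 3  {4,6,8} 3  {5,7,8} 1  {6,7,8} 3
  4 to go: {0,4,6,8} 12  {0,5,7,8} 4  {0,6,7,8} 12  {3,5,7,8} 1  {4,6,7,8} 6  {5,6,7,8} 4
  5 to go: {0,3,5,7,8} 5  {0,4,6,7,8} 30  {0,5,6,7,8} 20  {2,3,5,7,8} 1  {3,5,6,7,8} 5  {4,5,6,7,8} 10
  6 to go: {0,2,3,5,7,8} 6  {0,3,5,6,7,8} 30  {0,4,5,6,7,8} 60  {1,2,3,5,7,8} 1  {2,3,5,6,7,8} 6  {3,4,5,6,7,8} 15
  7 to go: {0,1,2,3,5,7,8} 7  {0,2,3,5,6,7,8} 42  {0,3,4,5,6,7,8} 105  {1,2,3,5,6,7,8} 7  {2,3,4,5,6,7,8} 21
  if 0:l drops first: 28 orders
  if 1:k drops first: 168 orders
  if 4:h drops first: 56 orders
heap linearizations: 252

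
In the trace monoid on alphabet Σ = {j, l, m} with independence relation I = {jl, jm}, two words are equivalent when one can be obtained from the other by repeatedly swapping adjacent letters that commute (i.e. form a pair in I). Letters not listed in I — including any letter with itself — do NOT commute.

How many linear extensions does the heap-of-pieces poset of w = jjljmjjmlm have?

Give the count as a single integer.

252

piece 0:j — minimal
piece 1:j rests on {0:j}
piece 2:l — minimal
piece 3:j rests on {1:j}
piece 4:m rests on {2:l}
piece 5:j rests on {3:j}
piece 6:j rests on {5:j}
piece 7:m rests on {4:m}
piece 8:l rests on {7:m}
piece 9:m rests on {8:l}
minimal pieces: {0:j, 2:l}
ways to finish when only these pieces remain (= sum over removing one remaining piece with nothing left below it):
  1 left: {6}→1  {9}→1
  2 left: {5,6}→1  {6,9}→2  {8,9}→1
  3 left: {3,5,6}→1  {5,6,9}→3  {6,8,9}→3  {7,8,9}→1
  4 left: {1,3,5,6}→1  {3,5,6,9}→4  {4,7,8,9}→1  {5,6,8,9}→6  {6,7,8,9}→4
  5 left: {0,1,3,5,6}→1  {1,3,5,6,9}→5  {2,4,7,8,9}→1  {3,5,6,8,9}→10  {4,6,7,8,9}→5  {5,6,7,8,9}→10
  6 left: {0,1,3,5,6,9}→6  {1,3,5,6,8,9}→15  {2,4,6,7,8,9}→6  {3,5,6,7,8,9}→20  {4,5,6,7,8,9}→15
  7 left: {0,1,3,5,6,8,9}→21  {1,3,5,6,7,8,9}→35  {2,4,5,6,7,8,9}→21  {3,4,5,6,7,8,9}→35
  8 left: {0,1,3,5,6,7,8,9}→56  {1,3,4,5,6,7,8,9}→70  {2,3,4,5,6,7,8,9}→56
  placing 0:j first → 126 extensions
  placing 2:l first → 126 extensions
total linear extensions = 252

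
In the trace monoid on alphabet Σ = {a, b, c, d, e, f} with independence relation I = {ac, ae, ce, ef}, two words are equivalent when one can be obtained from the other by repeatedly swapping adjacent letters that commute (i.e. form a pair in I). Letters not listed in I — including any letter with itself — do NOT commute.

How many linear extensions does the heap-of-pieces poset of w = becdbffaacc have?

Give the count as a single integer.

0(b) covers ∅
1(e) covers 0:b
2(c) covers 0:b
3(d) covers 1:e, 2:c
4(b) covers 3:d
5(f) covers 4:b
6(f) covers 5:f
7(a) covers 6:f
8(a) covers 7:a
9(c) covers 6:f
10(c) covers 9:c
floor of heap: 0:b
completions by unplaced set U, small U first (add the entries for U minus each lowest piece of U):
  |U|=1: {8}:1  {10}:1
  |U|=2: {7,8}:1  {8,10}:2  {9,10}:1
  |U|=3: {7,8,10}:3  {8,9,10}:3
  |U|=4: {7,8,9,10}:6
  |U|=5: {6,7,8,9,10}:6
  |U|=6: {5,6,7,8,9,10}:6
  |U|=7: {4,5,6,7,8,9,10}:6
  |U|=8: {3,4,5,6,7,8,9,10}:6
  |U|=9: {1,3,4,5,6,7,8,9,10}:6  {2,3,4,5,6,7,8,9,10}:6
  start at 0(b): 12

12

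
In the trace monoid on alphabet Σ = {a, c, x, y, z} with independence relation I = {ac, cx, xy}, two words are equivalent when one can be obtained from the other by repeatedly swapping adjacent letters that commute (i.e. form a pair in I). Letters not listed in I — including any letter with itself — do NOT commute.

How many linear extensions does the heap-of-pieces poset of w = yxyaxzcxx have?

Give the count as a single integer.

piece 0:y — minimal
piece 1:x — minimal
piece 2:y rests on {0:y}
piece 3:a rests on {1:x, 2:y}
piece 4:x rests on {3:a}
piece 5:z rests on {4:x}
piece 6:c rests on {5:z}
piece 7:x rests on {5:z}
piece 8:x rests on {7:x}
minimal pieces: {0:y, 1:x}
ways to finish when only these pieces remain (= sum over removing one remaining piece with nothing left below it):
  1 left: {6}→1  {8}→1
  2 left: {6,8}→2  {7,8}→1
  3 left: {6,7,8}→3
  4 left: {5,6,7,8}→3
  5 left: {4,5,6,7,8}→3
  6 left: {3,4,5,6,7,8}→3
  7 left: {1,3,4,5,6,7,8}→3  {2,3,4,5,6,7,8}→3
  placing 0:y first → 6 extensions
  placing 1:x first → 3 extensions
total linear extensions = 9

9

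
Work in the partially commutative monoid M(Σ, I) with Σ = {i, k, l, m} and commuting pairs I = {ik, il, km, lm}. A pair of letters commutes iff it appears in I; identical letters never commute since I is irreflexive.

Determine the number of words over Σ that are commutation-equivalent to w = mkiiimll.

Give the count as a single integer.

drop 0:m onto floor
drop 1:k onto floor
drop 2:i onto {0:m}
drop 3:i onto {2:i}
drop 4:i onto {3:i}
drop 5:m onto {4:i}
drop 6:l onto {1:k}
drop 7:l onto {6:l}
ground layer = {0:m, 1:k}
drop-orders for the pieces not yet dropped (sum over which currently-grounded one goes next):
  1 to go: {5} 1  {7} 1
  2 to go: {4,5} 1  {5,7} 2  {6,7} 1
  3 to go: {1,6,7} 1  {3,4,5} 1  {4,5,7} 3  {5,6,7} 3
  4 to go: {1,5,6,7} 4  {2,3,4,5} 1  {3,4,5,7} 4  {4,5,6,7} 6
  5 to go: {0,2,3,4,5} 1  {1,4,5,6,7} 10  {2,3,4,5,7} 5  {3,4,5,6,7} 10
  6 to go: {0,2,3,4,5,7} 6  {1,3,4,5,6,7} 20  {2,3,4,5,6,7} 15
  if 0:m drops first: 35 orders
  if 1:k drops first: 21 orders
heap linearizations: 56

56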